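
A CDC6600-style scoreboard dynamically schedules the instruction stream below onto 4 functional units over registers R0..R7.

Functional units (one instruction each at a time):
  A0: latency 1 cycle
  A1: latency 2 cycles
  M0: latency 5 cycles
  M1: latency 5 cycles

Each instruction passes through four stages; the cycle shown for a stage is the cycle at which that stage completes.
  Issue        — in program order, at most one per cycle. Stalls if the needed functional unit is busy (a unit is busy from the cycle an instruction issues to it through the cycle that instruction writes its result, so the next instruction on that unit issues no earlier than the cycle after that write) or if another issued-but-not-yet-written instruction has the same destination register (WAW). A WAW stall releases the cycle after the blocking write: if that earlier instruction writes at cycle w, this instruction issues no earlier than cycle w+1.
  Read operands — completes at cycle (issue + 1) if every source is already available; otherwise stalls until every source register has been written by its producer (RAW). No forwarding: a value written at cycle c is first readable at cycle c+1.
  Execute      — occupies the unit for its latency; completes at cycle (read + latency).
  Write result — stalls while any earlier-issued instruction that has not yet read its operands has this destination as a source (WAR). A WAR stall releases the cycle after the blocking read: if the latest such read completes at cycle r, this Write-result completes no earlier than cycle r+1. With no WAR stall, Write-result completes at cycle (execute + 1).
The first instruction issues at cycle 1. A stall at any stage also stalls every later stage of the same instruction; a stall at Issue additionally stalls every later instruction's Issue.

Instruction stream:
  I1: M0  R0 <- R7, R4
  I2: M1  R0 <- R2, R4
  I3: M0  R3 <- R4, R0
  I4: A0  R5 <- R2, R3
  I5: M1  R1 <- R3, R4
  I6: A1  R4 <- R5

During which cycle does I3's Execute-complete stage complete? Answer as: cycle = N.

c1: I1→M0
c2: I1 RO
c7: I1 EX
c8: I1 WR R0
c9: I2→M1
c10: I2 RO; I3→M0
c11: I4→A0
c15: I2 EX
c16: I2 WR R0
c17: I3 RO; I5→M1
c18: I6→A1
c22: I3 EX
c23: I3 WR R3
c24: I4 RO; I5 RO
c25: I4 EX
c26: I4 WR R5
c27: I6 RO
c29: I5 EX; I6 EX
c30: I5 WR R1; I6 WR R4

cycle = 22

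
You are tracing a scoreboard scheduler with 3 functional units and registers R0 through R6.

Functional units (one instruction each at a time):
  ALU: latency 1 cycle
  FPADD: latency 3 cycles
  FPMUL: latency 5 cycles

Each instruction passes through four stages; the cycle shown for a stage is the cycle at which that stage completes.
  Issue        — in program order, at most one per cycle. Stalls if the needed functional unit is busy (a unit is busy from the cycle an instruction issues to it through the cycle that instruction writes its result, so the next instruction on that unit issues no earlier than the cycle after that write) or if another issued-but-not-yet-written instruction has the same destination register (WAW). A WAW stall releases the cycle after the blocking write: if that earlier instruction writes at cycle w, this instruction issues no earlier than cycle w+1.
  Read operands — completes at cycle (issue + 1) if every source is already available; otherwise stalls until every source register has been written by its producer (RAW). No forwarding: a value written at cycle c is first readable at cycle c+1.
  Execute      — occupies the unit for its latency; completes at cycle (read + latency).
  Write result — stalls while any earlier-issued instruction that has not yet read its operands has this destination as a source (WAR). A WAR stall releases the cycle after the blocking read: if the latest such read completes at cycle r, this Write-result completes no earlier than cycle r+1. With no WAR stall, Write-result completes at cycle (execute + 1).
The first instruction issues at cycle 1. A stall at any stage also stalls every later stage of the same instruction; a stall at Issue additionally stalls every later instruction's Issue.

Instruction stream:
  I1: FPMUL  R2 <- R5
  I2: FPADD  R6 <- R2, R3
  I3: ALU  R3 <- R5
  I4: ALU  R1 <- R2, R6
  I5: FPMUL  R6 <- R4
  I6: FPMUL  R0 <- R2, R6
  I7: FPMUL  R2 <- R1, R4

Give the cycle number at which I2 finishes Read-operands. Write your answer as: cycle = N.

[I1] 1/2/7/8
[I2] 2/9/12/13  (RAW R2: wait I1 write@8)
[I3] 3/4/5/10  (WAR R3: wait I2 read@9)
[I4] 11/14/15/16  (struct: ALU busy until I3 writes@10; RAW R6: wait I2 write@13)
[I5] 14/15/20/21  (WAW R6: wait I2 write@13)
[I6] 22/23/28/29  (struct: FPMUL busy until I5 writes@21)
[I7] 30/31/36/37  (struct: FPMUL busy until I6 writes@29)

cycle = 9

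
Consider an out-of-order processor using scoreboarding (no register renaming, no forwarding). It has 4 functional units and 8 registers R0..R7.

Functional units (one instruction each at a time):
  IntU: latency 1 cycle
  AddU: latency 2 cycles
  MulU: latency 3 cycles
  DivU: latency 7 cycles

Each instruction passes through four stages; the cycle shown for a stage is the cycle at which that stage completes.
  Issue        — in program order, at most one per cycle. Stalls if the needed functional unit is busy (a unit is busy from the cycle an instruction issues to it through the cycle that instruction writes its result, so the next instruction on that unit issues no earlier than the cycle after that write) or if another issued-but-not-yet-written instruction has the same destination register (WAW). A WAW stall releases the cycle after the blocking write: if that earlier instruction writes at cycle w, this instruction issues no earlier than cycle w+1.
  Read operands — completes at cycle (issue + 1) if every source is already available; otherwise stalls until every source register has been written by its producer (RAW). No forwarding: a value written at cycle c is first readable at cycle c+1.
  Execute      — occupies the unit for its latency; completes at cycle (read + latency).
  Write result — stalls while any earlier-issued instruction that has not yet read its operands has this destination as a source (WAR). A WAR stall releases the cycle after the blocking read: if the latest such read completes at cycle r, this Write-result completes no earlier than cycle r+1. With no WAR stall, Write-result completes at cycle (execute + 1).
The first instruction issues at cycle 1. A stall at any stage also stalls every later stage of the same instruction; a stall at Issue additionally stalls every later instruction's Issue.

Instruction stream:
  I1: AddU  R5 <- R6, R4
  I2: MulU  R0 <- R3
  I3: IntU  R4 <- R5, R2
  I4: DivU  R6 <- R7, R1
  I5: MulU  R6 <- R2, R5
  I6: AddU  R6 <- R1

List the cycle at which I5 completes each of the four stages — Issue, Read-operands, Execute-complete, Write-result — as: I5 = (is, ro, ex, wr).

c1: issue I1 (AddU)
c2: I1 read-ops, issue I2 (MulU)
c3: I2 read-ops, issue I3 (IntU)
c4: I1 finished on AddU, issue I4 (DivU)
c5: I1→R5, I4 read-ops
c6: I2 finished on MulU, I3 read-ops
c7: I2→R0, I3 finished on IntU
c8: I3→R4
c12: I4 finished on DivU
c13: I4→R6
c14: issue I5 (MulU)
c15: I5 read-ops
c18: I5 finished on MulU
c19: I5→R6
c20: issue I6 (AddU)
c21: I6 read-ops
c23: I6 finished on AddU
c24: I6→R6

I5 = (14, 15, 18, 19)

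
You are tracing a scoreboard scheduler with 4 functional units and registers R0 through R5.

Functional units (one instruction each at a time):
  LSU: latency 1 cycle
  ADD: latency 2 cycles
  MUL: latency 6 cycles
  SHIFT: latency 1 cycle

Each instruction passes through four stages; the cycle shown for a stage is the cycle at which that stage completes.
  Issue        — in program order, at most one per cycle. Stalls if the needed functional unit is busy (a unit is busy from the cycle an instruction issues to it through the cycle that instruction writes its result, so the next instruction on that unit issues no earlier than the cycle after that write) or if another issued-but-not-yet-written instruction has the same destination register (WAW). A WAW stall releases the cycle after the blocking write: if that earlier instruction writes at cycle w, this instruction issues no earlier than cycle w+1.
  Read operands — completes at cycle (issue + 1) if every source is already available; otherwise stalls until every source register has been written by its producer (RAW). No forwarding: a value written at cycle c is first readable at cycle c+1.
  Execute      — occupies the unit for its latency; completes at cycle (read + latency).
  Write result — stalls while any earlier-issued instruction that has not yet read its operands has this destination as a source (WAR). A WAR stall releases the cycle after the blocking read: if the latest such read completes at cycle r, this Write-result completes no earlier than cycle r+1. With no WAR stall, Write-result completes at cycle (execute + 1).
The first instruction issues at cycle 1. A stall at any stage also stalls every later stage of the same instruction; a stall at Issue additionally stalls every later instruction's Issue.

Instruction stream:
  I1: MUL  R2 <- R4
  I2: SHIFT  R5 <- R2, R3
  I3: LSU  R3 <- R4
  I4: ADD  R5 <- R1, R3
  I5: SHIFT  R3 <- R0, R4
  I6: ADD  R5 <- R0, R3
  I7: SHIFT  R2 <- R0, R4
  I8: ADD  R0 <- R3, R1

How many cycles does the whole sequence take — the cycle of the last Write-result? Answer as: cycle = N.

I1 -> (1, 2, 8, 9)
I2 -> (2, 10, 11, 12)  // RAW R2: wait I1 write@9
I3 -> (3, 4, 5, 11)  // WAR R3: wait I2 read@10
I4 -> (13, 14, 16, 17)  // WAW R5: wait I2 write@12
I5 -> (14, 15, 16, 17)
I6 -> (18, 19, 21, 22)  // struct: ADD busy until I4 writes@17
I7 -> (19, 20, 21, 22)
I8 -> (23, 24, 26, 27)  // struct: ADD busy until I6 writes@22

cycle = 27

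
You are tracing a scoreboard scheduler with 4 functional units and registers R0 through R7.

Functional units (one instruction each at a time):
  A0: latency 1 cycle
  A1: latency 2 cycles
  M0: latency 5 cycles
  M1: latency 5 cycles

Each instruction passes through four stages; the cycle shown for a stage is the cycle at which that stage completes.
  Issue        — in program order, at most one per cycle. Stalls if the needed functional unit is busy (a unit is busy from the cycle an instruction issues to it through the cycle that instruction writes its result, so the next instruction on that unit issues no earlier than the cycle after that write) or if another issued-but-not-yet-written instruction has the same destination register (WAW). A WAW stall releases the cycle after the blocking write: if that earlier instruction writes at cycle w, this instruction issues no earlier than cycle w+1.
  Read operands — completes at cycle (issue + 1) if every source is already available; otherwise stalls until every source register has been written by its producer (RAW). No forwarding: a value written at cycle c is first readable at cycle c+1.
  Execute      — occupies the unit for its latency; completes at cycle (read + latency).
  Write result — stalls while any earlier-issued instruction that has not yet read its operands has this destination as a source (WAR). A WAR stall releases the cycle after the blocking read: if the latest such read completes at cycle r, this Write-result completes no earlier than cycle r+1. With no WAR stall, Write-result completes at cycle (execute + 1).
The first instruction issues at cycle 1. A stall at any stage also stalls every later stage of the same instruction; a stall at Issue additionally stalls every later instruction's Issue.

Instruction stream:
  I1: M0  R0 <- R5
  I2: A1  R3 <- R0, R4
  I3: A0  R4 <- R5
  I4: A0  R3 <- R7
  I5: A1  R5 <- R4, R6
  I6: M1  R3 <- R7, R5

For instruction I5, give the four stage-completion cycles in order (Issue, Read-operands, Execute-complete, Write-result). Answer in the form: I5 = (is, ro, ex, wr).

c1: issue I1 (M0)
c2: I1 read-ops · issue I2 (A1)
c3: issue I3 (A0)
c4: I3 read-ops
c5: I3 finished on A0
c7: I1 finished on M0
c8: I1→R0
c9: I2 read-ops
c10: I3→R4
c11: I2 finished on A1
c12: I2→R3
c13: issue I4 (A0)
c14: I4 read-ops · issue I5 (A1)
c15: I4 finished on A0 · I5 read-ops
c16: I4→R3
c17: I5 finished on A1 · issue I6 (M1)
c18: I5→R5
c19: I6 read-ops
c24: I6 finished on M1
c25: I6→R3

I5 = (14, 15, 17, 18)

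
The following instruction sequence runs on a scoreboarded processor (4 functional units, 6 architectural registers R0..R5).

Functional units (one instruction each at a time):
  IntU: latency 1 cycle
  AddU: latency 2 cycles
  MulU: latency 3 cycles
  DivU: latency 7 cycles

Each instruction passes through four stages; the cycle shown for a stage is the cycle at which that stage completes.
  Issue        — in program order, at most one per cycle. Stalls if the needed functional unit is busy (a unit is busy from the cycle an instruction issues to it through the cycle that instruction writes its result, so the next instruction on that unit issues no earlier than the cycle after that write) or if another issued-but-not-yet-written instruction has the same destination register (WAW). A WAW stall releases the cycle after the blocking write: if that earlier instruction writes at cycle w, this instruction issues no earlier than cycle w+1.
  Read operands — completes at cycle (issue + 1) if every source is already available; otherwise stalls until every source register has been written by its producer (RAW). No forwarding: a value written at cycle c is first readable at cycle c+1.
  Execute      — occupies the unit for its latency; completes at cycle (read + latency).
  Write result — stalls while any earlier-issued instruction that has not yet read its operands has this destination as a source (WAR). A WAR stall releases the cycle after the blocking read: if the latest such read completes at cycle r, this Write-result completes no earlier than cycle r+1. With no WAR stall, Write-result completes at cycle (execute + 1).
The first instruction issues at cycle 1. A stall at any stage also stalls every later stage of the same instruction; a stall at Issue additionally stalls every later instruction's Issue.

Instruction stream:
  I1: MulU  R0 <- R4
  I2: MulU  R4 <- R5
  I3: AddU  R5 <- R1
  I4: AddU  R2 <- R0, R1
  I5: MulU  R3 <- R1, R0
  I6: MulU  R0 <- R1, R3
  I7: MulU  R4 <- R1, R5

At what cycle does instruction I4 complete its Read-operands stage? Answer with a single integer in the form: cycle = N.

cycle = 14

I1: IS=1 RO=2 EX=5 WR=6
I2: IS=7 RO=8 EX=11 WR=12  [struct: MulU busy until I1 writes@6]
I3: IS=8 RO=9 EX=11 WR=12
I4: IS=13 RO=14 EX=16 WR=17  [struct: AddU busy until I3 writes@12]
I5: IS=14 RO=15 EX=18 WR=19
I6: IS=20 RO=21 EX=24 WR=25  [struct: MulU busy until I5 writes@19]
I7: IS=26 RO=27 EX=30 WR=31  [struct: MulU busy until I6 writes@25]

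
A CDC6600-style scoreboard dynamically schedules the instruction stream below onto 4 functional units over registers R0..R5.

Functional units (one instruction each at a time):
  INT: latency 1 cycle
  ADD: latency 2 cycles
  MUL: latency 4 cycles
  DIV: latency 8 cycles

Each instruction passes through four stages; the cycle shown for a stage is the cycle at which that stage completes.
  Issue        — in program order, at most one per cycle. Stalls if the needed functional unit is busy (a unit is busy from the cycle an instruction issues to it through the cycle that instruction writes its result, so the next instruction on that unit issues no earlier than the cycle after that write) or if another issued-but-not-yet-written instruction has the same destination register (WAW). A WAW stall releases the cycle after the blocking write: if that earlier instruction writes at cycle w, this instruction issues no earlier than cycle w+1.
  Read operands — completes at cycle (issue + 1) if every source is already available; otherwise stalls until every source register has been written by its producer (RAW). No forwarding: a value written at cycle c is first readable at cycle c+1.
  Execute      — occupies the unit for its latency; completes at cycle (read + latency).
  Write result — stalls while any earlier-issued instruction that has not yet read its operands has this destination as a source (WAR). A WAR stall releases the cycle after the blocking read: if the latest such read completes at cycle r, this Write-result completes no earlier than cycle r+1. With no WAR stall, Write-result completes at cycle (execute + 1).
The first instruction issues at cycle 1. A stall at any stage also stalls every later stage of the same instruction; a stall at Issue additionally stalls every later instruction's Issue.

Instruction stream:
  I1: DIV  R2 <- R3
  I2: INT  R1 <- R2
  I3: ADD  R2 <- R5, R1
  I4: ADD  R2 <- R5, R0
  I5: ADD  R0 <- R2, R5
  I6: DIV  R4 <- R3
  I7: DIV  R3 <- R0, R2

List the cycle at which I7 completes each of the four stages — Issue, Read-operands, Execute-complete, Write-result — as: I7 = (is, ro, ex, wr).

I7 = (36, 37, 45, 46)

I1: IS=1 RO=2 EX=10 WR=11
I2: IS=2 RO=12 EX=13 WR=14  [RAW R2: wait I1 write@11]
I3: IS=12 RO=15 EX=17 WR=18  [WAW R2: wait I1 write@11; RAW R1: wait I2 write@14]
I4: IS=19 RO=20 EX=22 WR=23  [struct: ADD busy until I3 writes@18]
I5: IS=24 RO=25 EX=27 WR=28  [struct: ADD busy until I4 writes@23]
I6: IS=25 RO=26 EX=34 WR=35
I7: IS=36 RO=37 EX=45 WR=46  [struct: DIV busy until I6 writes@35]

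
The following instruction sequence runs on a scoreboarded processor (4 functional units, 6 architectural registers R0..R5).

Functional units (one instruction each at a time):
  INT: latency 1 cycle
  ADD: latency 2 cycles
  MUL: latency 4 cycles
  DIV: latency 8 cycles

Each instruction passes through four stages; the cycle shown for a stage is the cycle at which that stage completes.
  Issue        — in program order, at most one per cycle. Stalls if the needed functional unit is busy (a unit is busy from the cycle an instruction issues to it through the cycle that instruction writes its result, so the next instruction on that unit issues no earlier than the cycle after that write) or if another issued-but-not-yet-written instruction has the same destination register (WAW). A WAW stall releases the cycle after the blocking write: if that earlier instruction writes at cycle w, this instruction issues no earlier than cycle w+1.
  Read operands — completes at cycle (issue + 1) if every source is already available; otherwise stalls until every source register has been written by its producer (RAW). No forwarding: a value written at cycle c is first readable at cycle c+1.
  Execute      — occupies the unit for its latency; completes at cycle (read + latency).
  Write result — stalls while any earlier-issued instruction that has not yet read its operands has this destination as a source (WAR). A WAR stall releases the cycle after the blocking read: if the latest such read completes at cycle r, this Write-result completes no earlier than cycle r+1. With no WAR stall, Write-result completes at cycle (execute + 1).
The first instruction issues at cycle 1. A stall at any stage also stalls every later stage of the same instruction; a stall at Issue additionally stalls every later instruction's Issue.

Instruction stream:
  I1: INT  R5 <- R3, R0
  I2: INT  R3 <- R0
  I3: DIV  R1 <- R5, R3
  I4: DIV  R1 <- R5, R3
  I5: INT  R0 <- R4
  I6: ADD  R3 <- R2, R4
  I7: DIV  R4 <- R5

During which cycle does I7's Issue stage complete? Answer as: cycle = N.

cycle = 30

  I1 | 1 | 2 | 3 | 4
  I2 | 5 | 6 | 7 | 8   struct: INT busy until I1 writes@4
  I3 | 6 | 9 | 17 | 18   RAW R3: wait I2 write@8
  I4 | 19 | 20 | 28 | 29   struct: DIV busy until I3 writes@18
  I5 | 20 | 21 | 22 | 23
  I6 | 21 | 22 | 24 | 25
  I7 | 30 | 31 | 39 | 40   struct: DIV busy until I4 writes@29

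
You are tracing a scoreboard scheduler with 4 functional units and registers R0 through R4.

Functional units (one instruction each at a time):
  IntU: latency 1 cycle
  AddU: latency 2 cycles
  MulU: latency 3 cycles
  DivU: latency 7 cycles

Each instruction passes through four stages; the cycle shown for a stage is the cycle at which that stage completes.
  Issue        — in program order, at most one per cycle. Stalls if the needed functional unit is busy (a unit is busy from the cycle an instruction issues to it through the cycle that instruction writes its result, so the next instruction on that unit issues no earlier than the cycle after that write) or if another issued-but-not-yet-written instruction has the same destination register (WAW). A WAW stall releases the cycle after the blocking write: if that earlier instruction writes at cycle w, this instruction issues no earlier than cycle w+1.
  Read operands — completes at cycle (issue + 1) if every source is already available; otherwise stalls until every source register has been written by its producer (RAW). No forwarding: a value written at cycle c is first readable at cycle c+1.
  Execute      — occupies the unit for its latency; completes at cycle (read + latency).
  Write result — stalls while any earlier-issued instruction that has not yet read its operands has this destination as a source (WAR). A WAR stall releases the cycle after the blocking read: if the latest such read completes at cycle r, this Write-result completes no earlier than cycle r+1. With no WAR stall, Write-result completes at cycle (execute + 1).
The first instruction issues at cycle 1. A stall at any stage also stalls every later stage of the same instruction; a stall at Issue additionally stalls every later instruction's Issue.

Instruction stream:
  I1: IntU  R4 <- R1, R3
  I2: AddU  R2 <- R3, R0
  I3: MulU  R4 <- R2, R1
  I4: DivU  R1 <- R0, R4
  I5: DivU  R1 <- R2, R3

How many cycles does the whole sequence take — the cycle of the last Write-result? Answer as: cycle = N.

I1: IS=1 RO=2 EX=3 WR=4
I2: IS=2 RO=3 EX=5 WR=6
I3: IS=5 RO=7 EX=10 WR=11  [WAW R4: wait I1 write@4; RAW R2: wait I2 write@6]
I4: IS=6 RO=12 EX=19 WR=20  [RAW R4: wait I3 write@11]
I5: IS=21 RO=22 EX=29 WR=30  [struct: DivU busy until I4 writes@20]

cycle = 30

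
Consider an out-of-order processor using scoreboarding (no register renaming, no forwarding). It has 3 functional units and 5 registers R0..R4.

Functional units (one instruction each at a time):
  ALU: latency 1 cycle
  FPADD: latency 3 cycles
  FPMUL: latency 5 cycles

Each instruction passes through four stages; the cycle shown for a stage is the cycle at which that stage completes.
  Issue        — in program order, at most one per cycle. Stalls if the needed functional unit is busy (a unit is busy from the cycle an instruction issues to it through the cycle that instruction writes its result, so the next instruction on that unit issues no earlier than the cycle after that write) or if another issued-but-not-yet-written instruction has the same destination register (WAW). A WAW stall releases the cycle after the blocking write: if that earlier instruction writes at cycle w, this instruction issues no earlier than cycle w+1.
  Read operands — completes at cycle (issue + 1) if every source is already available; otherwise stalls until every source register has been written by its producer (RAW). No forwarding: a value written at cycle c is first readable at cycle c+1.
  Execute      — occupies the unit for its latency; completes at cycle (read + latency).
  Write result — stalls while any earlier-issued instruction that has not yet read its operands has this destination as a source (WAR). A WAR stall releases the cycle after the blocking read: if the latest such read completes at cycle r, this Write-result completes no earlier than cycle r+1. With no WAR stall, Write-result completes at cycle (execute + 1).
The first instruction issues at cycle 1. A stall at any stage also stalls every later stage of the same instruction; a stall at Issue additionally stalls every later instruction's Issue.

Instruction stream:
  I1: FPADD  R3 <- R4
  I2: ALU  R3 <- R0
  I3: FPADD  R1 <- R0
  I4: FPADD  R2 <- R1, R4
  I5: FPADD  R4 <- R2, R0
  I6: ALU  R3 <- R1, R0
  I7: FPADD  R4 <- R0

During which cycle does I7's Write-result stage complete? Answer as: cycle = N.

cycle = 31

c1: I1→FPADD
c2: I1 RO
c5: I1 EX
c6: I1 WR R3
c7: I2→ALU
c8: I2 RO; I3→FPADD
c9: I2 EX; I3 RO
c10: I2 WR R3
c12: I3 EX
c13: I3 WR R1
c14: I4→FPADD
c15: I4 RO
c18: I4 EX
c19: I4 WR R2
c20: I5→FPADD
c21: I5 RO; I6→ALU
c22: I6 RO
c23: I6 EX
c24: I5 EX; I6 WR R3
c25: I5 WR R4
c26: I7→FPADD
c27: I7 RO
c30: I7 EX
c31: I7 WR R4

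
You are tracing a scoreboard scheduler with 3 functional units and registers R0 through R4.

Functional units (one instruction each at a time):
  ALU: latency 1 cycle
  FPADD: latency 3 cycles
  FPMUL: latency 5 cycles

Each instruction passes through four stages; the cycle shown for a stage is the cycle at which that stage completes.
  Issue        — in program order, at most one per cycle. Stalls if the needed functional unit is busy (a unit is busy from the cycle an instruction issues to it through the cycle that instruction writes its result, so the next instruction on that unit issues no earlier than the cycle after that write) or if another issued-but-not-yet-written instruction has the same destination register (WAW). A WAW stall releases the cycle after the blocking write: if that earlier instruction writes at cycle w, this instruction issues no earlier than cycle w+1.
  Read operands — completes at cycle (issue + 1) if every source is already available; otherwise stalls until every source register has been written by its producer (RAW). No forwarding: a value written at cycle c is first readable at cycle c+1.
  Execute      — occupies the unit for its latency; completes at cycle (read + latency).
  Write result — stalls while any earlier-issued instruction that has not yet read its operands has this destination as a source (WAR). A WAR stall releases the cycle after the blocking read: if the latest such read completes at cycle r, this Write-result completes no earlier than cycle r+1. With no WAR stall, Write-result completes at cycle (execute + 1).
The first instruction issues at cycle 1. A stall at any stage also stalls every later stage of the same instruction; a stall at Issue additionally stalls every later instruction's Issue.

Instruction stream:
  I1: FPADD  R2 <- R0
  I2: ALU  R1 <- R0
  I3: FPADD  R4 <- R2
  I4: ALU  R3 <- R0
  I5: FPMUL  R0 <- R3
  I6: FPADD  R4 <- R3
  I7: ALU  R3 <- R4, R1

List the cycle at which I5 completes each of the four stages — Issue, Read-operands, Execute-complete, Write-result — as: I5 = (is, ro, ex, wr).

I1  is:1  ro:2  ex:5  wr:6
I2  is:2  ro:3  ex:4  wr:5
I3  is:7  ro:8  ex:11  wr:12  — struct: FPADD busy until I1 writes@6
I4  is:8  ro:9  ex:10  wr:11
I5  is:9  ro:12  ex:17  wr:18  — RAW R3: wait I4 write@11
I6  is:13  ro:14  ex:17  wr:18  — struct: FPADD busy until I3 writes@12
I7  is:14  ro:19  ex:20  wr:21  — RAW R4: wait I6 write@18

I5 = (9, 12, 17, 18)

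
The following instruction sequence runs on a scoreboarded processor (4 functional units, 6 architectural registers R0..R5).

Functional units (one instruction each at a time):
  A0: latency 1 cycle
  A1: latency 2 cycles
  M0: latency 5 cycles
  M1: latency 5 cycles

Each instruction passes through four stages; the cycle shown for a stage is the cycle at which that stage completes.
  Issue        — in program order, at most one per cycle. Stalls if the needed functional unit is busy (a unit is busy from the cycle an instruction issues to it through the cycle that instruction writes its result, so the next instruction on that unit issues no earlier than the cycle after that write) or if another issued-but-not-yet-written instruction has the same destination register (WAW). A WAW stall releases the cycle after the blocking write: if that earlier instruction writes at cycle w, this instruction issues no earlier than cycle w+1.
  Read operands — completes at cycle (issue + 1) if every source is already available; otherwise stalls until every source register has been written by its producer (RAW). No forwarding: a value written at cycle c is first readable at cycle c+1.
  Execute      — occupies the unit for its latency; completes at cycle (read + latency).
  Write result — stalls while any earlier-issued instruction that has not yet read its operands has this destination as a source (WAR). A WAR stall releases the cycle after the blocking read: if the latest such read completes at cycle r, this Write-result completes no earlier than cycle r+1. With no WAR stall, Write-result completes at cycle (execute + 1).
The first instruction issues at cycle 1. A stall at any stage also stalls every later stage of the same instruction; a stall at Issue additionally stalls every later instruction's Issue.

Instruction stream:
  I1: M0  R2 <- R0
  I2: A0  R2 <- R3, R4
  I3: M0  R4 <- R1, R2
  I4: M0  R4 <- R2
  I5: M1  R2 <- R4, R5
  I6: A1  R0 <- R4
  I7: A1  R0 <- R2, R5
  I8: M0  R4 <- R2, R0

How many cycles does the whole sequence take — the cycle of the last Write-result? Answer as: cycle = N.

cycle 1: issue I1 (M0)
cycle 2: I1 read-ops
cycle 7: I1 finished on M0
cycle 8: I1→R2
cycle 9: issue I2 (A0)
cycle 10: I2 read-ops · issue I3 (M0)
cycle 11: I2 finished on A0
cycle 12: I2→R2
cycle 13: I3 read-ops
cycle 18: I3 finished on M0
cycle 19: I3→R4
cycle 20: issue I4 (M0)
cycle 21: I4 read-ops · issue I5 (M1)
cycle 22: issue I6 (A1)
cycle 26: I4 finished on M0
cycle 27: I4→R4
cycle 28: I5 read-ops · I6 read-ops
cycle 30: I6 finished on A1
cycle 31: I6→R0
cycle 32: issue I7 (A1)
cycle 33: I5 finished on M1 · issue I8 (M0)
cycle 34: I5→R2
cycle 35: I7 read-ops
cycle 37: I7 finished on A1
cycle 38: I7→R0
cycle 39: I8 read-ops
cycle 44: I8 finished on M0
cycle 45: I8→R4

cycle = 45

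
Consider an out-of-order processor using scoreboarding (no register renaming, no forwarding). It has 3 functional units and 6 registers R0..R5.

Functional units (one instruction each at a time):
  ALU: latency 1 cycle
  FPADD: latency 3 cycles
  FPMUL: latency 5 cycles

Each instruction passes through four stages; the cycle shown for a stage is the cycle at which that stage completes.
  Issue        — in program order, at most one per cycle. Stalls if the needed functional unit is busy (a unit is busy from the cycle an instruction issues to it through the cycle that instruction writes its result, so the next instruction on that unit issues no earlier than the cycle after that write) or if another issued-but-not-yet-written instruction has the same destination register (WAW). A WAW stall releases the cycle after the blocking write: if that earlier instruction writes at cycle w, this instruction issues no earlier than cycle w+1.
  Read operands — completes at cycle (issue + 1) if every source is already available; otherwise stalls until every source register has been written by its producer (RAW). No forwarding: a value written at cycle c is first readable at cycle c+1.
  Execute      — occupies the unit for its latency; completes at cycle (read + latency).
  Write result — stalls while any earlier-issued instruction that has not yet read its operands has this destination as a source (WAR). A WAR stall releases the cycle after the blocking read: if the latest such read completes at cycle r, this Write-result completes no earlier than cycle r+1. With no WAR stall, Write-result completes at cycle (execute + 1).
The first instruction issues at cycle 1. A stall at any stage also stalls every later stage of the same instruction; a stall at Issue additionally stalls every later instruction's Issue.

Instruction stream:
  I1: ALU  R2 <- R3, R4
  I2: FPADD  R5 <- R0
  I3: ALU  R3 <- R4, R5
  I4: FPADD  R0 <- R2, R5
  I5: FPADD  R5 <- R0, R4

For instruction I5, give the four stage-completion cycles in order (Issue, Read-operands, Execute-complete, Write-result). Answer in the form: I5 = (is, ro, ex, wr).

[1] issue I1 (ALU)
[2] I1 read-ops | issue I2 (FPADD)
[3] I1 finished on ALU | I2 read-ops
[4] I1→R2
[5] issue I3 (ALU)
[6] I2 finished on FPADD
[7] I2→R5
[8] I3 read-ops | issue I4 (FPADD)
[9] I3 finished on ALU | I4 read-ops
[10] I3→R3
[12] I4 finished on FPADD
[13] I4→R0
[14] issue I5 (FPADD)
[15] I5 read-ops
[18] I5 finished on FPADD
[19] I5→R5

I5 = (14, 15, 18, 19)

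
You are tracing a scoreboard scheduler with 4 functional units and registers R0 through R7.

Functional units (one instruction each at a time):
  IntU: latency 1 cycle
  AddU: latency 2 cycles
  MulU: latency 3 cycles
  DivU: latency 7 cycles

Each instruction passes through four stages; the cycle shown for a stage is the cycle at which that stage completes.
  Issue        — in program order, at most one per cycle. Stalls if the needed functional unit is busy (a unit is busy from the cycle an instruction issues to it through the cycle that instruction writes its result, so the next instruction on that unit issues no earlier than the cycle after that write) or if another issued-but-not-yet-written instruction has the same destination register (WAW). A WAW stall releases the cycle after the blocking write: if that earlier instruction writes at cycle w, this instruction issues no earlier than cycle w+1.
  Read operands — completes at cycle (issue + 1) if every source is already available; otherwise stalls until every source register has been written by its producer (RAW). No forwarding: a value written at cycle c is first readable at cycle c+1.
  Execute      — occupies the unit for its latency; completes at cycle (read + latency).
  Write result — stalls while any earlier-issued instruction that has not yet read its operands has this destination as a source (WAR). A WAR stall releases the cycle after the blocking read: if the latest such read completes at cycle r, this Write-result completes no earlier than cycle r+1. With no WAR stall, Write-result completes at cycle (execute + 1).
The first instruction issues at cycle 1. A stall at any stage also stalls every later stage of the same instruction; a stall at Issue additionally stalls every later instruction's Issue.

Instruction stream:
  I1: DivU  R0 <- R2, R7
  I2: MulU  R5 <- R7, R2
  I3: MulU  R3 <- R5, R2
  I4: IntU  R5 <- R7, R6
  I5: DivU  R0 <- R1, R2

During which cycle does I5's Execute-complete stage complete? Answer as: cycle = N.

c1: I1→DivU
c2: I1 RO | I2→MulU
c3: I2 RO
c6: I2 EX
c7: I2 WR R5
c8: I3→MulU
c9: I1 EX | I3 RO | I4→IntU
c10: I1 WR R0 | I4 RO
c11: I4 EX | I5→DivU
c12: I3 EX | I4 WR R5 | I5 RO
c13: I3 WR R3
c19: I5 EX
c20: I5 WR R0

cycle = 19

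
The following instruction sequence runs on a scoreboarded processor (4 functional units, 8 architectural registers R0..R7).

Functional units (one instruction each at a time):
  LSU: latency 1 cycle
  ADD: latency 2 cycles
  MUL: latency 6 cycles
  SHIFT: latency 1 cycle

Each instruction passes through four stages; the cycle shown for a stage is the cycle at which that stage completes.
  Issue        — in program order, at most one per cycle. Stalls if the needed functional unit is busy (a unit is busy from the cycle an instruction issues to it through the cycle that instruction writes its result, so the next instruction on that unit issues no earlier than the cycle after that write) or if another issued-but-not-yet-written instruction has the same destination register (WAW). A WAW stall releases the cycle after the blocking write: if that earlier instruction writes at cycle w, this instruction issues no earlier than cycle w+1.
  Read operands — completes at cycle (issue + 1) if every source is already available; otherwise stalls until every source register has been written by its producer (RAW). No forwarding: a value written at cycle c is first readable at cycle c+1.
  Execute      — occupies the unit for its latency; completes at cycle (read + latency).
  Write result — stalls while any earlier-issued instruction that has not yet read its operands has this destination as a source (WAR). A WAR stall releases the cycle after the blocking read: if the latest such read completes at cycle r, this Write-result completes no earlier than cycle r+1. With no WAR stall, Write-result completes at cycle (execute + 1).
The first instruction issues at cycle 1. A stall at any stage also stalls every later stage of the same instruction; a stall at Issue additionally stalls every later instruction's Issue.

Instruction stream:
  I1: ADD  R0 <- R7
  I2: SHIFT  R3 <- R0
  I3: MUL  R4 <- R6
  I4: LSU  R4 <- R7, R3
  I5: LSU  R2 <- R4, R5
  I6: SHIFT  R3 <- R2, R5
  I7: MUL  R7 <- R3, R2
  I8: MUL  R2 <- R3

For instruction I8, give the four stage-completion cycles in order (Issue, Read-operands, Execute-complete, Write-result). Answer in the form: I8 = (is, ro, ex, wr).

I8 = (31, 32, 38, 39)

I1 -> (1, 2, 4, 5)
I2 -> (2, 6, 7, 8)  // RAW R0: wait I1 write@5
I3 -> (3, 4, 10, 11)
I4 -> (12, 13, 14, 15)  // WAW R4: wait I3 write@11
I5 -> (16, 17, 18, 19)  // struct: LSU busy until I4 writes@15
I6 -> (17, 20, 21, 22)  // RAW R2: wait I5 write@19
I7 -> (18, 23, 29, 30)  // RAW R3: wait I6 write@22
I8 -> (31, 32, 38, 39)  // struct: MUL busy until I7 writes@30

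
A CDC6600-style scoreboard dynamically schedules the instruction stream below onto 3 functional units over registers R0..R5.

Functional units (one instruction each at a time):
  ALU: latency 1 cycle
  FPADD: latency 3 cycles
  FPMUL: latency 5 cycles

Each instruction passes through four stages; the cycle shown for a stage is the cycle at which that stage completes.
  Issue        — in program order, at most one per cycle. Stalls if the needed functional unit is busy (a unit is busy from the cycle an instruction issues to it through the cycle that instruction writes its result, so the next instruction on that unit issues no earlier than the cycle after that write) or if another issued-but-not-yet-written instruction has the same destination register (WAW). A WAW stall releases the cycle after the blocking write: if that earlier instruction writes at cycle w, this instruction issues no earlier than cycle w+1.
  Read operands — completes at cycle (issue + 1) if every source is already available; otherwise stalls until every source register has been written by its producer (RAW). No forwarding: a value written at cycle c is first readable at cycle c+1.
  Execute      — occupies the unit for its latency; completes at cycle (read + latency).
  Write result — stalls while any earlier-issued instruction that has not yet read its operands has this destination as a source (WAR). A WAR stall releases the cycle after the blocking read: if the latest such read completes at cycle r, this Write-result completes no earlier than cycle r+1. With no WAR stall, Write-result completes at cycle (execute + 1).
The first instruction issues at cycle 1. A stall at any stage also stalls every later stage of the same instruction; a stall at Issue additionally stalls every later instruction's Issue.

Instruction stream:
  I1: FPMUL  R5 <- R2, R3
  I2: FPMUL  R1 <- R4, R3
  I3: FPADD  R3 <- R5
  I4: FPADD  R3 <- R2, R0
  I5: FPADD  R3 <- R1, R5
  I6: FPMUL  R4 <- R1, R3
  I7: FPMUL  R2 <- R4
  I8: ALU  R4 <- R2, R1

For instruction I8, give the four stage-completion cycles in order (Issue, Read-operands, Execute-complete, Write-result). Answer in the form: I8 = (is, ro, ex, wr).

I8 = (36, 43, 44, 45)

[1] I1 dispatched to FPMUL
[2] I1 operands ready
[7] I1 complete
[8] R5←I1
[9] I2 dispatched to FPMUL
[10] I2 operands ready | I3 dispatched to FPADD
[11] I3 operands ready
[14] I3 complete
[15] I2 complete | R3←I3
[16] R1←I2 | I4 dispatched to FPADD
[17] I4 operands ready
[20] I4 complete
[21] R3←I4
[22] I5 dispatched to FPADD
[23] I5 operands ready | I6 dispatched to FPMUL
[26] I5 complete
[27] R3←I5
[28] I6 operands ready
[33] I6 complete
[34] R4←I6
[35] I7 dispatched to FPMUL
[36] I7 operands ready | I8 dispatched to ALU
[41] I7 complete
[42] R2←I7
[43] I8 operands ready
[44] I8 complete
[45] R4←I8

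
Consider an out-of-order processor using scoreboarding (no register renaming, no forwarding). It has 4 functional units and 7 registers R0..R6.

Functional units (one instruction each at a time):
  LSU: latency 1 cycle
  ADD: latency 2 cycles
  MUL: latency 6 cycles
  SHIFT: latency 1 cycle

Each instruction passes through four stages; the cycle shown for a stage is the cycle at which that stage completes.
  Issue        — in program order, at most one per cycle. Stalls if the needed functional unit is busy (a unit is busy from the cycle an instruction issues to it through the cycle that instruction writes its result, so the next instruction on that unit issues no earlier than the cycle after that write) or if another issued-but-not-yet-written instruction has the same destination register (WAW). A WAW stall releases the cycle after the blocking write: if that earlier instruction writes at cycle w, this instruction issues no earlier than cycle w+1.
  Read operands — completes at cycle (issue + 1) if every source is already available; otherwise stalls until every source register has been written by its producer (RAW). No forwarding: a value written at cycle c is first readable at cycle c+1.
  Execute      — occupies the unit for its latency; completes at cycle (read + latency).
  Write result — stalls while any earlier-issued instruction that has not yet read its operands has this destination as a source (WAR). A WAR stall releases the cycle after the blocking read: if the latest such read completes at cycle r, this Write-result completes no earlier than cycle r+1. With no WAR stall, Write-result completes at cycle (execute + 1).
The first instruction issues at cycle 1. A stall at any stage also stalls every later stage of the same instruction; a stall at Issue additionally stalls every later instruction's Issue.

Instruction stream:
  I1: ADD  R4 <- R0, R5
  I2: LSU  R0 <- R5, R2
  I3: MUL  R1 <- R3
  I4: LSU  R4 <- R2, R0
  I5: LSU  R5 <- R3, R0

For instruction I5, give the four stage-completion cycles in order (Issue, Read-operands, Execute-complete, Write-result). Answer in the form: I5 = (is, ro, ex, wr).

I1  is:1  ro:2  ex:4  wr:5
I2  is:2  ro:3  ex:4  wr:5
I3  is:3  ro:4  ex:10  wr:11
I4  is:6  ro:7  ex:8  wr:9  — struct: LSU busy until I2 writes@5
I5  is:10  ro:11  ex:12  wr:13  — struct: LSU busy until I4 writes@9

I5 = (10, 11, 12, 13)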